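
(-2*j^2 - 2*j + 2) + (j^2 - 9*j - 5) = -j^2 - 11*j - 3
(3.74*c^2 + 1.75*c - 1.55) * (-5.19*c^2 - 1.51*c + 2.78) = -19.4106*c^4 - 14.7299*c^3 + 15.7992*c^2 + 7.2055*c - 4.309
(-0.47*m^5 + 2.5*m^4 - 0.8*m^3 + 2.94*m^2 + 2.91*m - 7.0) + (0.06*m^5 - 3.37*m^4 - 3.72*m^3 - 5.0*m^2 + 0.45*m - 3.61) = -0.41*m^5 - 0.87*m^4 - 4.52*m^3 - 2.06*m^2 + 3.36*m - 10.61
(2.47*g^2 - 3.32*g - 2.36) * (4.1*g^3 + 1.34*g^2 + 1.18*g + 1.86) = 10.127*g^5 - 10.3022*g^4 - 11.2102*g^3 - 2.4858*g^2 - 8.96*g - 4.3896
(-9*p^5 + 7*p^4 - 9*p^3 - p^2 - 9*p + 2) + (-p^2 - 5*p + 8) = -9*p^5 + 7*p^4 - 9*p^3 - 2*p^2 - 14*p + 10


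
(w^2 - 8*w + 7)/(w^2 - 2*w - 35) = (w - 1)/(w + 5)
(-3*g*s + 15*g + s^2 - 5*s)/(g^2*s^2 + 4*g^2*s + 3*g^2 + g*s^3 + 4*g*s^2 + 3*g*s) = (-3*g*s + 15*g + s^2 - 5*s)/(g*(g*s^2 + 4*g*s + 3*g + s^3 + 4*s^2 + 3*s))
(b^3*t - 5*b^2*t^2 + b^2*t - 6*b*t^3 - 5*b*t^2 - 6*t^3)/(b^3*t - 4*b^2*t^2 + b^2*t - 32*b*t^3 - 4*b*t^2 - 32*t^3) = (-b^2 + 5*b*t + 6*t^2)/(-b^2 + 4*b*t + 32*t^2)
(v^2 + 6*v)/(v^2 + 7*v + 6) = v/(v + 1)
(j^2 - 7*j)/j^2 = (j - 7)/j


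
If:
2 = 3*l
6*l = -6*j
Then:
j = -2/3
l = 2/3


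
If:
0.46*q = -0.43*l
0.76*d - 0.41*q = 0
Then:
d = 0.539473684210526*q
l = -1.06976744186047*q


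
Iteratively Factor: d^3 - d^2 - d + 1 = (d - 1)*(d^2 - 1) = (d - 1)*(d + 1)*(d - 1)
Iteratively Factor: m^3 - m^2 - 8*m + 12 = (m + 3)*(m^2 - 4*m + 4) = (m - 2)*(m + 3)*(m - 2)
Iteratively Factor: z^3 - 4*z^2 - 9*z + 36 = (z - 4)*(z^2 - 9) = (z - 4)*(z - 3)*(z + 3)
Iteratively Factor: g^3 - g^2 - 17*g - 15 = (g + 1)*(g^2 - 2*g - 15) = (g - 5)*(g + 1)*(g + 3)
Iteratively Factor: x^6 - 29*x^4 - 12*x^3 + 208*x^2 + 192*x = (x + 4)*(x^5 - 4*x^4 - 13*x^3 + 40*x^2 + 48*x) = (x + 1)*(x + 4)*(x^4 - 5*x^3 - 8*x^2 + 48*x) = (x - 4)*(x + 1)*(x + 4)*(x^3 - x^2 - 12*x) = (x - 4)*(x + 1)*(x + 3)*(x + 4)*(x^2 - 4*x) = x*(x - 4)*(x + 1)*(x + 3)*(x + 4)*(x - 4)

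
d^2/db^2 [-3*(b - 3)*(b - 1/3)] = -6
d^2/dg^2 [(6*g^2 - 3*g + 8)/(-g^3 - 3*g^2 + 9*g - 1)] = 6*(-2*g^6 + 3*g^5 - 61*g^4 - 86*g^3 + 12*g^2 + 215*g - 201)/(g^9 + 9*g^8 - 132*g^6 + 18*g^5 + 702*g^4 - 888*g^3 + 252*g^2 - 27*g + 1)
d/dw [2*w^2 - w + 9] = 4*w - 1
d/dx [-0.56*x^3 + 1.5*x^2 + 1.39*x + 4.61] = -1.68*x^2 + 3.0*x + 1.39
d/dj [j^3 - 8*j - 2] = 3*j^2 - 8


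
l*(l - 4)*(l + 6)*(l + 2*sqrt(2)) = l^4 + 2*l^3 + 2*sqrt(2)*l^3 - 24*l^2 + 4*sqrt(2)*l^2 - 48*sqrt(2)*l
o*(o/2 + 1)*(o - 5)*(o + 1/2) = o^4/2 - 5*o^3/4 - 23*o^2/4 - 5*o/2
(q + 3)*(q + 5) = q^2 + 8*q + 15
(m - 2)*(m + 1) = m^2 - m - 2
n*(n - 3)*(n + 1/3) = n^3 - 8*n^2/3 - n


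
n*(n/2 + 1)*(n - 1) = n^3/2 + n^2/2 - n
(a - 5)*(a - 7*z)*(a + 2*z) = a^3 - 5*a^2*z - 5*a^2 - 14*a*z^2 + 25*a*z + 70*z^2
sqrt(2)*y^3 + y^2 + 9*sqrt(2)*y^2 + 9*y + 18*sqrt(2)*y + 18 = (y + 3)*(y + 6)*(sqrt(2)*y + 1)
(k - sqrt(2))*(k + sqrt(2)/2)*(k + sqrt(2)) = k^3 + sqrt(2)*k^2/2 - 2*k - sqrt(2)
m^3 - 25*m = m*(m - 5)*(m + 5)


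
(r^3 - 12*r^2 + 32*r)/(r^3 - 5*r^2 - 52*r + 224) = r/(r + 7)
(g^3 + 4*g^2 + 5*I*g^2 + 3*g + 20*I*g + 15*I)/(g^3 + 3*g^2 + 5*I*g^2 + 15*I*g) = (g + 1)/g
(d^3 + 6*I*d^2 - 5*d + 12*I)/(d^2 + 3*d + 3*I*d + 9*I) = (d^2 + 3*I*d + 4)/(d + 3)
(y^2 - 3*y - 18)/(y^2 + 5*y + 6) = (y - 6)/(y + 2)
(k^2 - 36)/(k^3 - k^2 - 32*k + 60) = (k - 6)/(k^2 - 7*k + 10)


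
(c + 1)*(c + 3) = c^2 + 4*c + 3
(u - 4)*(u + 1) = u^2 - 3*u - 4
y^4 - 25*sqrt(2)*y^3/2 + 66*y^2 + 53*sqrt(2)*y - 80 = (y - 8*sqrt(2))*(y - 5*sqrt(2))*(y - sqrt(2)/2)*(y + sqrt(2))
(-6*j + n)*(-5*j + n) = 30*j^2 - 11*j*n + n^2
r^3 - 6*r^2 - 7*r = r*(r - 7)*(r + 1)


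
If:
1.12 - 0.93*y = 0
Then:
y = 1.20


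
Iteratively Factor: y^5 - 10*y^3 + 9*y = (y - 1)*(y^4 + y^3 - 9*y^2 - 9*y) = (y - 1)*(y + 3)*(y^3 - 2*y^2 - 3*y) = y*(y - 1)*(y + 3)*(y^2 - 2*y - 3) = y*(y - 3)*(y - 1)*(y + 3)*(y + 1)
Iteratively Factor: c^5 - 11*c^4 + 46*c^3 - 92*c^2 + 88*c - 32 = (c - 4)*(c^4 - 7*c^3 + 18*c^2 - 20*c + 8) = (c - 4)*(c - 2)*(c^3 - 5*c^2 + 8*c - 4) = (c - 4)*(c - 2)^2*(c^2 - 3*c + 2) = (c - 4)*(c - 2)^2*(c - 1)*(c - 2)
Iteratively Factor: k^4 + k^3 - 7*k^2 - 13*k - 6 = (k + 1)*(k^3 - 7*k - 6) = (k + 1)^2*(k^2 - k - 6) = (k + 1)^2*(k + 2)*(k - 3)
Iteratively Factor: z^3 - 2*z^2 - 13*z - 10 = (z + 2)*(z^2 - 4*z - 5) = (z - 5)*(z + 2)*(z + 1)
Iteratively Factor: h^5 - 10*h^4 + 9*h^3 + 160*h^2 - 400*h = (h)*(h^4 - 10*h^3 + 9*h^2 + 160*h - 400) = h*(h - 5)*(h^3 - 5*h^2 - 16*h + 80) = h*(h - 5)*(h - 4)*(h^2 - h - 20) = h*(h - 5)*(h - 4)*(h + 4)*(h - 5)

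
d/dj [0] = 0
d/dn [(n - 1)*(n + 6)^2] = (n + 6)*(3*n + 4)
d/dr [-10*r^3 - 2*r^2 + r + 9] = -30*r^2 - 4*r + 1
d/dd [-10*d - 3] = -10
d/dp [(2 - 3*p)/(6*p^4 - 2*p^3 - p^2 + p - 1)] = (-18*p^4 + 6*p^3 + 3*p^2 - 3*p + (3*p - 2)*(24*p^3 - 6*p^2 - 2*p + 1) + 3)/(-6*p^4 + 2*p^3 + p^2 - p + 1)^2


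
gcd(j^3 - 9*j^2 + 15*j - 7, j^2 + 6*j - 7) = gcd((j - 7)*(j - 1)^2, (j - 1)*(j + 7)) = j - 1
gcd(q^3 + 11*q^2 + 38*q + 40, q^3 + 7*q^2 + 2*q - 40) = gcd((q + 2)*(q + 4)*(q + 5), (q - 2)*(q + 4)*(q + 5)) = q^2 + 9*q + 20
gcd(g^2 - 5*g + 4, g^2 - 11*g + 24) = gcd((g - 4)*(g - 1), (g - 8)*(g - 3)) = 1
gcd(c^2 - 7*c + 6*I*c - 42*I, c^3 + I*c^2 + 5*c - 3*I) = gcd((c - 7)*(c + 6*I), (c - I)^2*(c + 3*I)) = 1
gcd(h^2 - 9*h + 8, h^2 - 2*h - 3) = 1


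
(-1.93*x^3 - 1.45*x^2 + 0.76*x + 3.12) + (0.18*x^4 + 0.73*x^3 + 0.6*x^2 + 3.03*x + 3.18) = 0.18*x^4 - 1.2*x^3 - 0.85*x^2 + 3.79*x + 6.3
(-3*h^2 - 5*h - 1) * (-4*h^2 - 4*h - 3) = 12*h^4 + 32*h^3 + 33*h^2 + 19*h + 3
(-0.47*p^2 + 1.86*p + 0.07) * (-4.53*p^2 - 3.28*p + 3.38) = 2.1291*p^4 - 6.8842*p^3 - 8.0065*p^2 + 6.0572*p + 0.2366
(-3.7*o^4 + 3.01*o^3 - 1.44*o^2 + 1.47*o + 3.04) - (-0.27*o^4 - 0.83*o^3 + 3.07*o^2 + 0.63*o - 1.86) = -3.43*o^4 + 3.84*o^3 - 4.51*o^2 + 0.84*o + 4.9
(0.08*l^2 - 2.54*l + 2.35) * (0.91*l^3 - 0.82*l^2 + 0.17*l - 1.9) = 0.0728*l^5 - 2.377*l^4 + 4.2349*l^3 - 2.5108*l^2 + 5.2255*l - 4.465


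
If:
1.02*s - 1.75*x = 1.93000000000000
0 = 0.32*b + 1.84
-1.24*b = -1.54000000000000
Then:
No Solution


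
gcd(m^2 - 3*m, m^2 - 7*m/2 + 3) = 1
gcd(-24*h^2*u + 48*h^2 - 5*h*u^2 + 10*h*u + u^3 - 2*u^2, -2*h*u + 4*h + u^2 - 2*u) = u - 2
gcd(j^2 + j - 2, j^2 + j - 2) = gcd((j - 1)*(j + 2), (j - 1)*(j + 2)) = j^2 + j - 2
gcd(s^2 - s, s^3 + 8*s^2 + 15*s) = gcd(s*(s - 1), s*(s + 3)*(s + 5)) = s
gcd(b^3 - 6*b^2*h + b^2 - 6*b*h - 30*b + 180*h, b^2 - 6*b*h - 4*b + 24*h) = b - 6*h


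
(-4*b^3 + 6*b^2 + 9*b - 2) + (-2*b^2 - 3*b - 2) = -4*b^3 + 4*b^2 + 6*b - 4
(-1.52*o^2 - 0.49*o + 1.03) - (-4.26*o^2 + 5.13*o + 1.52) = 2.74*o^2 - 5.62*o - 0.49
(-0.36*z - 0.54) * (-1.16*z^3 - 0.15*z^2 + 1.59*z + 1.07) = 0.4176*z^4 + 0.6804*z^3 - 0.4914*z^2 - 1.2438*z - 0.5778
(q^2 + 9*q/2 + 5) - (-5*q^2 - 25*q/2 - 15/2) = 6*q^2 + 17*q + 25/2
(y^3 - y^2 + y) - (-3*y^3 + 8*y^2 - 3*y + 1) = 4*y^3 - 9*y^2 + 4*y - 1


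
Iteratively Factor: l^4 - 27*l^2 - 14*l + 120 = (l - 5)*(l^3 + 5*l^2 - 2*l - 24) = (l - 5)*(l + 3)*(l^2 + 2*l - 8) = (l - 5)*(l - 2)*(l + 3)*(l + 4)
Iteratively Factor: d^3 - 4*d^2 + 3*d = (d - 1)*(d^2 - 3*d) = d*(d - 1)*(d - 3)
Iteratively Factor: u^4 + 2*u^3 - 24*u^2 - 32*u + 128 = (u + 4)*(u^3 - 2*u^2 - 16*u + 32) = (u - 2)*(u + 4)*(u^2 - 16) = (u - 4)*(u - 2)*(u + 4)*(u + 4)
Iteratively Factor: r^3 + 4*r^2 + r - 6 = (r - 1)*(r^2 + 5*r + 6) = (r - 1)*(r + 3)*(r + 2)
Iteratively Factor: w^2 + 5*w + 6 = (w + 3)*(w + 2)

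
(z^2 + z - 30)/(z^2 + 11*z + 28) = (z^2 + z - 30)/(z^2 + 11*z + 28)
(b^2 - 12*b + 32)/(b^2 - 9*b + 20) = (b - 8)/(b - 5)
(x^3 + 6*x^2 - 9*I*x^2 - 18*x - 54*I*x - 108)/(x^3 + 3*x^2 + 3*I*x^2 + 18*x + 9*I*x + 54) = (x^2 + x*(6 - 6*I) - 36*I)/(x^2 + x*(3 + 6*I) + 18*I)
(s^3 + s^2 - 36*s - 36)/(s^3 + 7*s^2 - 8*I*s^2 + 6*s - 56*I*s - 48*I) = (s - 6)/(s - 8*I)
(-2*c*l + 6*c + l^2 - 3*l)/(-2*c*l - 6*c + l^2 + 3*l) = (l - 3)/(l + 3)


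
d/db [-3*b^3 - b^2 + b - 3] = -9*b^2 - 2*b + 1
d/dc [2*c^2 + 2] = 4*c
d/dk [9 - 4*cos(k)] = 4*sin(k)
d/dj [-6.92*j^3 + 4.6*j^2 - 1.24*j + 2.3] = -20.76*j^2 + 9.2*j - 1.24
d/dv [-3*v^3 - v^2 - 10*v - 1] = -9*v^2 - 2*v - 10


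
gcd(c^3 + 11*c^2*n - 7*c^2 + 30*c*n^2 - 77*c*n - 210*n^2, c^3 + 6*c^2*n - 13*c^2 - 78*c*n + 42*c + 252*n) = c^2 + 6*c*n - 7*c - 42*n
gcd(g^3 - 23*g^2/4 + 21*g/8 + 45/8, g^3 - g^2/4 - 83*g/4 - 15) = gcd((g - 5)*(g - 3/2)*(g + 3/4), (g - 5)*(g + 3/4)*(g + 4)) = g^2 - 17*g/4 - 15/4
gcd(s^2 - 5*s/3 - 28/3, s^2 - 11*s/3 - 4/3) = s - 4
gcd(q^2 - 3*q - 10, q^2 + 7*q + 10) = q + 2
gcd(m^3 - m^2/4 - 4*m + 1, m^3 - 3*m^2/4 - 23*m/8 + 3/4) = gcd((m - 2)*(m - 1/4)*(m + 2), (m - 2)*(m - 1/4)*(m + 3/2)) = m^2 - 9*m/4 + 1/2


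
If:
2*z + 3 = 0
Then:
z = -3/2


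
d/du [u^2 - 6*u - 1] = 2*u - 6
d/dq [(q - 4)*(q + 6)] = 2*q + 2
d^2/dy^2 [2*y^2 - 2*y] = 4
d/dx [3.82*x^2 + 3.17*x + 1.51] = 7.64*x + 3.17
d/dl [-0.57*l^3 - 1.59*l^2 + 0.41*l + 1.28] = -1.71*l^2 - 3.18*l + 0.41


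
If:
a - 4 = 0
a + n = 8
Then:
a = 4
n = 4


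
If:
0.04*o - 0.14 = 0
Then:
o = 3.50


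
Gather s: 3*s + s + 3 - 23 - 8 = 4*s - 28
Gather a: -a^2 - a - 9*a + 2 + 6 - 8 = -a^2 - 10*a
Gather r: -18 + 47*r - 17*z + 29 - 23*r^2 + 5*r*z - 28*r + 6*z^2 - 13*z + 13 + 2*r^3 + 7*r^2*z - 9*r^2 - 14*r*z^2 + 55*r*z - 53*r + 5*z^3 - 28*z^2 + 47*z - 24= 2*r^3 + r^2*(7*z - 32) + r*(-14*z^2 + 60*z - 34) + 5*z^3 - 22*z^2 + 17*z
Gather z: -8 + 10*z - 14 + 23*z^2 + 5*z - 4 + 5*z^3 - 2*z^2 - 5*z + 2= 5*z^3 + 21*z^2 + 10*z - 24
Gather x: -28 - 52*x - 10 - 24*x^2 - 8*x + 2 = -24*x^2 - 60*x - 36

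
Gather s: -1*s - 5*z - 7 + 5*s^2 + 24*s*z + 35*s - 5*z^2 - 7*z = 5*s^2 + s*(24*z + 34) - 5*z^2 - 12*z - 7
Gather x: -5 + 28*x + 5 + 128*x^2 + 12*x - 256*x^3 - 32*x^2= -256*x^3 + 96*x^2 + 40*x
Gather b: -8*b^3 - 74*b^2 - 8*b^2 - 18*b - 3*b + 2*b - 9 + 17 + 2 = -8*b^3 - 82*b^2 - 19*b + 10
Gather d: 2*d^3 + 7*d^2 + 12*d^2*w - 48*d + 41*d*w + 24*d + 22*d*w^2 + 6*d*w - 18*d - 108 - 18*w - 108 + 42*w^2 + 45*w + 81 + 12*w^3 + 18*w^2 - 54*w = 2*d^3 + d^2*(12*w + 7) + d*(22*w^2 + 47*w - 42) + 12*w^3 + 60*w^2 - 27*w - 135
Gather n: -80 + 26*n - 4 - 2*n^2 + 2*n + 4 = -2*n^2 + 28*n - 80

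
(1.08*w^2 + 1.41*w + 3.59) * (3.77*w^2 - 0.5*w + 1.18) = 4.0716*w^4 + 4.7757*w^3 + 14.1037*w^2 - 0.1312*w + 4.2362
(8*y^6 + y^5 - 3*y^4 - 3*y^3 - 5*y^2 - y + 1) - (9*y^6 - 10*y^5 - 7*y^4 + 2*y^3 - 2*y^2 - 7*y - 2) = -y^6 + 11*y^5 + 4*y^4 - 5*y^3 - 3*y^2 + 6*y + 3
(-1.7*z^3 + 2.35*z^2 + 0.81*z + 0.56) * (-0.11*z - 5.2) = 0.187*z^4 + 8.5815*z^3 - 12.3091*z^2 - 4.2736*z - 2.912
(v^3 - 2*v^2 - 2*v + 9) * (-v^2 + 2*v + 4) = -v^5 + 4*v^4 + 2*v^3 - 21*v^2 + 10*v + 36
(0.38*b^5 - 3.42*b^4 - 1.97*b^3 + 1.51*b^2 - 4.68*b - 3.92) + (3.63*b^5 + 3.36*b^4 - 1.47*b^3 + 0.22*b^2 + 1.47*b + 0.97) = 4.01*b^5 - 0.0600000000000001*b^4 - 3.44*b^3 + 1.73*b^2 - 3.21*b - 2.95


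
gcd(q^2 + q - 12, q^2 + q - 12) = q^2 + q - 12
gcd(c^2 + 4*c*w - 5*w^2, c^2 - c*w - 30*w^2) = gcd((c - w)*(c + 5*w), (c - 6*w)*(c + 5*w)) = c + 5*w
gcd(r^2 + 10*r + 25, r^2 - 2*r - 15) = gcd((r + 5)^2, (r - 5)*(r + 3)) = 1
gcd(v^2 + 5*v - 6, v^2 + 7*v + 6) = v + 6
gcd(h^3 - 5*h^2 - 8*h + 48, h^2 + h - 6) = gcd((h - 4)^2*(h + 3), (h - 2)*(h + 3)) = h + 3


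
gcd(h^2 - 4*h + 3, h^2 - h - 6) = h - 3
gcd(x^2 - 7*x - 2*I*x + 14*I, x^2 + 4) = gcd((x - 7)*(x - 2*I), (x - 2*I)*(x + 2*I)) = x - 2*I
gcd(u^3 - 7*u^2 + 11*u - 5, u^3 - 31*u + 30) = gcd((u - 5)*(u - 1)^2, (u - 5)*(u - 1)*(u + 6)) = u^2 - 6*u + 5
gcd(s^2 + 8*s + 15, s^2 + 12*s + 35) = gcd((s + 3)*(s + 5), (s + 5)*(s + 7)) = s + 5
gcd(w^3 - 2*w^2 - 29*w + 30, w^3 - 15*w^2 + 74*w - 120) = w - 6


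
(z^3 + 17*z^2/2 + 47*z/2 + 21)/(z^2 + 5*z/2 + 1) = (2*z^2 + 13*z + 21)/(2*z + 1)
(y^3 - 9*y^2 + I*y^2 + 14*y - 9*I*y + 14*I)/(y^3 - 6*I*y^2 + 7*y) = (y^2 - 9*y + 14)/(y*(y - 7*I))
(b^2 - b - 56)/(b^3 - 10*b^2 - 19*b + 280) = (b + 7)/(b^2 - 2*b - 35)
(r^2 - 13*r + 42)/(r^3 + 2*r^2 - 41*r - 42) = (r - 7)/(r^2 + 8*r + 7)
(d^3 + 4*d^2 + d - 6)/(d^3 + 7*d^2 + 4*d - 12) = (d + 3)/(d + 6)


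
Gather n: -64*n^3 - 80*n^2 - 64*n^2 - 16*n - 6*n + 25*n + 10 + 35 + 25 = -64*n^3 - 144*n^2 + 3*n + 70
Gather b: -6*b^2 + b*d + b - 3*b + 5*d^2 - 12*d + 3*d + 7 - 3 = -6*b^2 + b*(d - 2) + 5*d^2 - 9*d + 4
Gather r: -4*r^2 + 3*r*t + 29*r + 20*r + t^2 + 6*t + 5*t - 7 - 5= -4*r^2 + r*(3*t + 49) + t^2 + 11*t - 12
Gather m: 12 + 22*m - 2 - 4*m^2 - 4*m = -4*m^2 + 18*m + 10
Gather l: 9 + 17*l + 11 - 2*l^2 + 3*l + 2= -2*l^2 + 20*l + 22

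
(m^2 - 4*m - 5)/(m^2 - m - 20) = (m + 1)/(m + 4)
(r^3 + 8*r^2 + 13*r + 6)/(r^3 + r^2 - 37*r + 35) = (r^3 + 8*r^2 + 13*r + 6)/(r^3 + r^2 - 37*r + 35)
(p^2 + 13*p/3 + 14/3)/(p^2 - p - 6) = (p + 7/3)/(p - 3)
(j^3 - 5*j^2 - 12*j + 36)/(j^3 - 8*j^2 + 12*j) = (j + 3)/j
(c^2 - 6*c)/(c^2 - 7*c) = (c - 6)/(c - 7)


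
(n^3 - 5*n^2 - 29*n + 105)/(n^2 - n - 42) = (n^2 + 2*n - 15)/(n + 6)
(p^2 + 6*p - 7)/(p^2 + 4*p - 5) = (p + 7)/(p + 5)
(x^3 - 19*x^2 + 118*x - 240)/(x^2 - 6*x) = x - 13 + 40/x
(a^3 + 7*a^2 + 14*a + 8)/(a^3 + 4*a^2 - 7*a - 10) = (a^2 + 6*a + 8)/(a^2 + 3*a - 10)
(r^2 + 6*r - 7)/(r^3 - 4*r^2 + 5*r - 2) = (r + 7)/(r^2 - 3*r + 2)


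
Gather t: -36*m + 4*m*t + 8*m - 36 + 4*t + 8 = -28*m + t*(4*m + 4) - 28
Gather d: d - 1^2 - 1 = d - 2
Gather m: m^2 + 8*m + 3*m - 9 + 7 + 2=m^2 + 11*m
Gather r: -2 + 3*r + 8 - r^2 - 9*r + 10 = -r^2 - 6*r + 16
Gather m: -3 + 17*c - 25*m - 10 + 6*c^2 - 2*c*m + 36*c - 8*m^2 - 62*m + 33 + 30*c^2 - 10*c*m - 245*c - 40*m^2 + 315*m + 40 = 36*c^2 - 192*c - 48*m^2 + m*(228 - 12*c) + 60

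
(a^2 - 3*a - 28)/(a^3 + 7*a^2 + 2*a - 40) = (a - 7)/(a^2 + 3*a - 10)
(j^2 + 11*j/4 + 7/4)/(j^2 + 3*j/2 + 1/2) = (4*j + 7)/(2*(2*j + 1))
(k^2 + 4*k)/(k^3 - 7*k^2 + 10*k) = (k + 4)/(k^2 - 7*k + 10)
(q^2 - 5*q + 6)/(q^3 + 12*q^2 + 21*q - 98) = (q - 3)/(q^2 + 14*q + 49)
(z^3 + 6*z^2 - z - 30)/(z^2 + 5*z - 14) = (z^2 + 8*z + 15)/(z + 7)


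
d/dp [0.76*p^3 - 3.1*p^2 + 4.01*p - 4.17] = 2.28*p^2 - 6.2*p + 4.01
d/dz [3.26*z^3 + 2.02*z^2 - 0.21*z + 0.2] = 9.78*z^2 + 4.04*z - 0.21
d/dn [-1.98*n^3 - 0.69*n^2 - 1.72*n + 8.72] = -5.94*n^2 - 1.38*n - 1.72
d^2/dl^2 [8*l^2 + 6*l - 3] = 16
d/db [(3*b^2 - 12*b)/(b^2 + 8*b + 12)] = 36*(b^2 + 2*b - 4)/(b^4 + 16*b^3 + 88*b^2 + 192*b + 144)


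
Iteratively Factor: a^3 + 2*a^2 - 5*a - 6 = (a + 1)*(a^2 + a - 6) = (a - 2)*(a + 1)*(a + 3)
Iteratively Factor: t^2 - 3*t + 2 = (t - 1)*(t - 2)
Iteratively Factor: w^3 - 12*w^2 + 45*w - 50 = (w - 5)*(w^2 - 7*w + 10) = (w - 5)^2*(w - 2)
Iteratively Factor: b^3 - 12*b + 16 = (b + 4)*(b^2 - 4*b + 4) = (b - 2)*(b + 4)*(b - 2)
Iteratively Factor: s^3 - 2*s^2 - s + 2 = (s - 1)*(s^2 - s - 2) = (s - 2)*(s - 1)*(s + 1)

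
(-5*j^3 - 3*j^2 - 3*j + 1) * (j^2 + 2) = -5*j^5 - 3*j^4 - 13*j^3 - 5*j^2 - 6*j + 2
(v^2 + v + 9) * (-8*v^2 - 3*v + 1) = -8*v^4 - 11*v^3 - 74*v^2 - 26*v + 9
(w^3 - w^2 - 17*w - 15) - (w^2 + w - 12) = w^3 - 2*w^2 - 18*w - 3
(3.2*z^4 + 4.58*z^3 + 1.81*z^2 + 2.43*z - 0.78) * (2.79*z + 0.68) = 8.928*z^5 + 14.9542*z^4 + 8.1643*z^3 + 8.0105*z^2 - 0.5238*z - 0.5304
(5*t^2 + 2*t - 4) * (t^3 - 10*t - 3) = 5*t^5 + 2*t^4 - 54*t^3 - 35*t^2 + 34*t + 12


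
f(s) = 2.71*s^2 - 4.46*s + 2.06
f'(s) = 5.42*s - 4.46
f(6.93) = 101.30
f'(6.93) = 33.10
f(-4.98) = 91.48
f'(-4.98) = -31.45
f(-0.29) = 3.58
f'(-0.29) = -6.03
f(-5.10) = 95.29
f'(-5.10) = -32.10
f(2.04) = 4.24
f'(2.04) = 6.60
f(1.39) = 1.10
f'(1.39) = 3.07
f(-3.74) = 56.65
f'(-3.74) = -24.73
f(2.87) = 11.58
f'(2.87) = 11.10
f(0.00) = 2.06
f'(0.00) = -4.46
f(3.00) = 13.07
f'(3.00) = 11.80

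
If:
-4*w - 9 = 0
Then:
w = -9/4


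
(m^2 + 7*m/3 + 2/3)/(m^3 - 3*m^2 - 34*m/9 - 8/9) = 3*(m + 2)/(3*m^2 - 10*m - 8)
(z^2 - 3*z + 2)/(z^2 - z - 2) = (z - 1)/(z + 1)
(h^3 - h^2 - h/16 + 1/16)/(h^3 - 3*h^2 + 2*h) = (h^2 - 1/16)/(h*(h - 2))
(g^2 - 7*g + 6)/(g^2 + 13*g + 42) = (g^2 - 7*g + 6)/(g^2 + 13*g + 42)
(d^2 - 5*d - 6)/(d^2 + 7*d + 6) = (d - 6)/(d + 6)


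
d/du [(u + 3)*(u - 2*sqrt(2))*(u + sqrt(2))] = 3*u^2 - 2*sqrt(2)*u + 6*u - 3*sqrt(2) - 4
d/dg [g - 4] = 1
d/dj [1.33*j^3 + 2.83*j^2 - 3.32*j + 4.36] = 3.99*j^2 + 5.66*j - 3.32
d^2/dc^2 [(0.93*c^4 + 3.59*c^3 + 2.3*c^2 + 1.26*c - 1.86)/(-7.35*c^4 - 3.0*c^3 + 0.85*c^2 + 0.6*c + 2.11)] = (2.27373675443232e-13*c^10 - 346.868549999997*c^9 - 780.371549999999*c^8 - 1304.89695*c^7 + 961.86495*c^6 - 325.28646*c^5 - 1187.97003*c^4 - 715.89485*c^3 + 186.210444*c^2 - 6.00497399999998*c - 22.62196)/(397.065375*c^12 + 486.2025*c^11 + 60.692625*c^10 - 182.6955*c^9 - 428.3613*c^8 - 266.3595*c^7 + 38.627225*c^6 + 90.0531*c^5 + 115.46538*c^4 + 33.3963*c^3 - 13.631655*c^2 - 8.01378*c - 9.393931)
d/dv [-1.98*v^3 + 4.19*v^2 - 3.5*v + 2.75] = -5.94*v^2 + 8.38*v - 3.5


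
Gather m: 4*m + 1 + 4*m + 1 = 8*m + 2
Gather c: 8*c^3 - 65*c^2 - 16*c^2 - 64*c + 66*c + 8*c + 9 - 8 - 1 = 8*c^3 - 81*c^2 + 10*c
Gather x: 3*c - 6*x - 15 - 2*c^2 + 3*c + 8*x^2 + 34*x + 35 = -2*c^2 + 6*c + 8*x^2 + 28*x + 20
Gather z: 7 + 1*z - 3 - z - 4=0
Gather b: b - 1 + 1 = b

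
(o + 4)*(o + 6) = o^2 + 10*o + 24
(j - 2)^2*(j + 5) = j^3 + j^2 - 16*j + 20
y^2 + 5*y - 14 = (y - 2)*(y + 7)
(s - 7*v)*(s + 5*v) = s^2 - 2*s*v - 35*v^2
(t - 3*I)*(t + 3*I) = t^2 + 9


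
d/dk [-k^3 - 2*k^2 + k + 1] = -3*k^2 - 4*k + 1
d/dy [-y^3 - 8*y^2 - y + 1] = -3*y^2 - 16*y - 1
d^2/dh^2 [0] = 0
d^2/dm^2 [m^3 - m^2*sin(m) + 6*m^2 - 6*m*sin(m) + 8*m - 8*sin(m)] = m^2*sin(m) + 6*m*sin(m) - 4*m*cos(m) + 6*m + 6*sin(m) - 12*cos(m) + 12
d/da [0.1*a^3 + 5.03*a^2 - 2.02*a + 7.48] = 0.3*a^2 + 10.06*a - 2.02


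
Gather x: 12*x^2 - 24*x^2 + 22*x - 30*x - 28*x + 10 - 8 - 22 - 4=-12*x^2 - 36*x - 24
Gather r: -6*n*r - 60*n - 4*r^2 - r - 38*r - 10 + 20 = -60*n - 4*r^2 + r*(-6*n - 39) + 10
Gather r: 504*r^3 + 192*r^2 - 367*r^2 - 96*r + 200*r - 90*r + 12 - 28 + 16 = 504*r^3 - 175*r^2 + 14*r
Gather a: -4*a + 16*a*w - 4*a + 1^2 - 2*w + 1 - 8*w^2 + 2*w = a*(16*w - 8) - 8*w^2 + 2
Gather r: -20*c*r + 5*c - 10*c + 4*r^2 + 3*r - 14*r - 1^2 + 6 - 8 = -5*c + 4*r^2 + r*(-20*c - 11) - 3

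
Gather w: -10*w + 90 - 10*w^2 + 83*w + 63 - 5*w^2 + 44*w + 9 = -15*w^2 + 117*w + 162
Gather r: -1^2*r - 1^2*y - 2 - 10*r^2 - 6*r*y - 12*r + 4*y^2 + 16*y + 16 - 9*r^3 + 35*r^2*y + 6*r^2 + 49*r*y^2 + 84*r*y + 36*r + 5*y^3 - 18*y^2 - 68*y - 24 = -9*r^3 + r^2*(35*y - 4) + r*(49*y^2 + 78*y + 23) + 5*y^3 - 14*y^2 - 53*y - 10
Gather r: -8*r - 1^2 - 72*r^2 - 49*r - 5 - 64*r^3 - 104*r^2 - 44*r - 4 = -64*r^3 - 176*r^2 - 101*r - 10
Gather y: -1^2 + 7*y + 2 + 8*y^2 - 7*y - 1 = 8*y^2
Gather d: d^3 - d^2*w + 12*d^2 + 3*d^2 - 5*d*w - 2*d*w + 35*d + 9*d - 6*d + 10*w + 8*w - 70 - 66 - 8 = d^3 + d^2*(15 - w) + d*(38 - 7*w) + 18*w - 144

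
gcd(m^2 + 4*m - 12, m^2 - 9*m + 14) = m - 2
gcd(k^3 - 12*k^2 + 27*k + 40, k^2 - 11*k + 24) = k - 8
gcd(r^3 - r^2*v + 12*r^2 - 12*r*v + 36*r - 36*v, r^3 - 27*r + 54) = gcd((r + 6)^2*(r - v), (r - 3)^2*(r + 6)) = r + 6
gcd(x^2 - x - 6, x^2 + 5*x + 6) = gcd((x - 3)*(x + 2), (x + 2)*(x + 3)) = x + 2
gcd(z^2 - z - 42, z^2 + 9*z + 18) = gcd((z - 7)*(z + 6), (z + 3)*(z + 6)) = z + 6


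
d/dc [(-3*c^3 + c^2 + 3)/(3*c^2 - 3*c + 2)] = (-9*c^4 + 18*c^3 - 21*c^2 - 14*c + 9)/(9*c^4 - 18*c^3 + 21*c^2 - 12*c + 4)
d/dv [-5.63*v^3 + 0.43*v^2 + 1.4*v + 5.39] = -16.89*v^2 + 0.86*v + 1.4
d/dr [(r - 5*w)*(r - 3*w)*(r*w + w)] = w*(3*r^2 - 16*r*w + 2*r + 15*w^2 - 8*w)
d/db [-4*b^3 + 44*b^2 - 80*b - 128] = -12*b^2 + 88*b - 80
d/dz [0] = 0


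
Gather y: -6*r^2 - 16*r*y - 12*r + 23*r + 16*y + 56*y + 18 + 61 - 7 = -6*r^2 + 11*r + y*(72 - 16*r) + 72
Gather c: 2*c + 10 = 2*c + 10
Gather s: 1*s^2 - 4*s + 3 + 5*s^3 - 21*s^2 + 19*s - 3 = 5*s^3 - 20*s^2 + 15*s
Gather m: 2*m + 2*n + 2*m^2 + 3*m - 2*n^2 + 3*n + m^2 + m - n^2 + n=3*m^2 + 6*m - 3*n^2 + 6*n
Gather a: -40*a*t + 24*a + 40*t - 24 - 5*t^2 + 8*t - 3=a*(24 - 40*t) - 5*t^2 + 48*t - 27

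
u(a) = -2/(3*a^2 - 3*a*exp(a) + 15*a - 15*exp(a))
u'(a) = -2*(3*a*exp(a) - 6*a + 18*exp(a) - 15)/(3*a^2 - 3*a*exp(a) + 15*a - 15*exp(a))^2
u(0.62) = 0.10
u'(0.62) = -0.08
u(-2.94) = 0.11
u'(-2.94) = -0.02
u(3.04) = 0.00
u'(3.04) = -0.01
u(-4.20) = 0.20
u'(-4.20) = -0.20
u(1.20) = 0.05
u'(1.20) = -0.06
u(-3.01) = 0.11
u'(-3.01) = -0.02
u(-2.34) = 0.10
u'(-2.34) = -0.00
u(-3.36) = 0.12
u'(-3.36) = -0.04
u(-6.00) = -0.11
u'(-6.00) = -0.13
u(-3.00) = 0.11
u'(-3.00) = -0.02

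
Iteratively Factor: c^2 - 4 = (c + 2)*(c - 2)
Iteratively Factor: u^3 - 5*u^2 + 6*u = (u - 3)*(u^2 - 2*u) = u*(u - 3)*(u - 2)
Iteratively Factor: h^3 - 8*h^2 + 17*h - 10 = (h - 5)*(h^2 - 3*h + 2) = (h - 5)*(h - 2)*(h - 1)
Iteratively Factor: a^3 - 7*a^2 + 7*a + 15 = (a - 5)*(a^2 - 2*a - 3) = (a - 5)*(a + 1)*(a - 3)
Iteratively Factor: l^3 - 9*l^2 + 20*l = (l)*(l^2 - 9*l + 20) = l*(l - 5)*(l - 4)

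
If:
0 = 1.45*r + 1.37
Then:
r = -0.94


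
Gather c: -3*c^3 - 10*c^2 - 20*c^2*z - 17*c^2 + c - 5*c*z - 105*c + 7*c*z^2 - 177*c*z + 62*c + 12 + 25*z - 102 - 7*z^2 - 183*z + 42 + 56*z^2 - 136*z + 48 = -3*c^3 + c^2*(-20*z - 27) + c*(7*z^2 - 182*z - 42) + 49*z^2 - 294*z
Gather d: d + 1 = d + 1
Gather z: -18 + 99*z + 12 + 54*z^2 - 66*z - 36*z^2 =18*z^2 + 33*z - 6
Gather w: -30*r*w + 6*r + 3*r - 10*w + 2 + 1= 9*r + w*(-30*r - 10) + 3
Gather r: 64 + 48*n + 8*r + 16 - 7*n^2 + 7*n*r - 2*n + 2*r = -7*n^2 + 46*n + r*(7*n + 10) + 80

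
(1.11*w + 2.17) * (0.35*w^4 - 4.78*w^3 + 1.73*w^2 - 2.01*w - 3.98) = 0.3885*w^5 - 4.5463*w^4 - 8.4523*w^3 + 1.523*w^2 - 8.7795*w - 8.6366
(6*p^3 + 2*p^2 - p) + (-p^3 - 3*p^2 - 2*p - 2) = 5*p^3 - p^2 - 3*p - 2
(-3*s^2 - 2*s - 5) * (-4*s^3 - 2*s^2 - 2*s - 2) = 12*s^5 + 14*s^4 + 30*s^3 + 20*s^2 + 14*s + 10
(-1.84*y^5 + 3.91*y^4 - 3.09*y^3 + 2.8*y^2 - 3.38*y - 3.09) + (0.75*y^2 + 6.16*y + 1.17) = -1.84*y^5 + 3.91*y^4 - 3.09*y^3 + 3.55*y^2 + 2.78*y - 1.92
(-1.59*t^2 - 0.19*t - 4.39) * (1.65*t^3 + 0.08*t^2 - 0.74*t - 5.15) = -2.6235*t^5 - 0.4407*t^4 - 6.0821*t^3 + 7.9779*t^2 + 4.2271*t + 22.6085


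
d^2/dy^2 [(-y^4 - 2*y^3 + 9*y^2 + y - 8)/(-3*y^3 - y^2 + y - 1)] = 2*(-83*y^6 - 21*y^5 + 312*y^4 + 360*y^3 - 3*y^2 - 87*y - 10)/(27*y^9 + 27*y^8 - 18*y^7 + 10*y^6 + 24*y^5 - 12*y^4 + 2*y^3 + 6*y^2 - 3*y + 1)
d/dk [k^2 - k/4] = 2*k - 1/4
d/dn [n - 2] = 1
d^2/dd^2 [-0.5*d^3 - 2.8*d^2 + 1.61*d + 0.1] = -3.0*d - 5.6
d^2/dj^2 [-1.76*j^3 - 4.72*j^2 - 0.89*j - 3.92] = -10.56*j - 9.44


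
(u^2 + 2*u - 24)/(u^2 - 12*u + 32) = (u + 6)/(u - 8)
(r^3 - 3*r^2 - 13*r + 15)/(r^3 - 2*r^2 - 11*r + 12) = (r - 5)/(r - 4)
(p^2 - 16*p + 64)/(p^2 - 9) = (p^2 - 16*p + 64)/(p^2 - 9)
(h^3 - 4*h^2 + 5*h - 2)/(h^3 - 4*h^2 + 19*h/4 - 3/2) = 4*(h^2 - 2*h + 1)/(4*h^2 - 8*h + 3)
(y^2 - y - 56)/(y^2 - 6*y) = (y^2 - y - 56)/(y*(y - 6))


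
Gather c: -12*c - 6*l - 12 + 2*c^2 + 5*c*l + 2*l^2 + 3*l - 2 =2*c^2 + c*(5*l - 12) + 2*l^2 - 3*l - 14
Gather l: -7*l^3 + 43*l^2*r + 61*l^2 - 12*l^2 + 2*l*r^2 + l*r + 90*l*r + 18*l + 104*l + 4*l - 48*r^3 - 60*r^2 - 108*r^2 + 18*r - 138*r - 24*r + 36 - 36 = -7*l^3 + l^2*(43*r + 49) + l*(2*r^2 + 91*r + 126) - 48*r^3 - 168*r^2 - 144*r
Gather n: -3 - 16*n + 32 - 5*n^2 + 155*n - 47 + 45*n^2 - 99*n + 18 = 40*n^2 + 40*n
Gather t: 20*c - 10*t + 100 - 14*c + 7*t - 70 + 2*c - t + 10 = 8*c - 4*t + 40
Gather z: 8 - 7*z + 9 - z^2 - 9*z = -z^2 - 16*z + 17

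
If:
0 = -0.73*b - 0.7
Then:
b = -0.96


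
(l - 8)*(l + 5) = l^2 - 3*l - 40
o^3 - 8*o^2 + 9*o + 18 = (o - 6)*(o - 3)*(o + 1)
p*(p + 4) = p^2 + 4*p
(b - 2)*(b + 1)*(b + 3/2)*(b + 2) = b^4 + 5*b^3/2 - 5*b^2/2 - 10*b - 6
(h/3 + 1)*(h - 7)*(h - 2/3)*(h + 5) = h^4/3 + h^3/9 - 125*h^2/9 - 233*h/9 + 70/3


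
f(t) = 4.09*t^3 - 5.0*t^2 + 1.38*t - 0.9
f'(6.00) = 383.10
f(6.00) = 710.82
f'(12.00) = 1648.26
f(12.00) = 6363.18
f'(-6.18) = 531.80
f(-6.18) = -1165.75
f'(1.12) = 5.57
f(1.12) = 0.12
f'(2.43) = 49.53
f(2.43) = 31.62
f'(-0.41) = 7.54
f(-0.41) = -2.59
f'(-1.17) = 29.88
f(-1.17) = -15.91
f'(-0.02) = 1.58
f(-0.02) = -0.93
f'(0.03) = 1.09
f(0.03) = -0.86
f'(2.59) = 57.79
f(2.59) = 40.19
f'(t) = 12.27*t^2 - 10.0*t + 1.38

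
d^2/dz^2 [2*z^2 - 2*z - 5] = 4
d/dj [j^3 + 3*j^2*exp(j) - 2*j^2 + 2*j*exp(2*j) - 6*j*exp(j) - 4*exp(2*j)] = 3*j^2*exp(j) + 3*j^2 + 4*j*exp(2*j) - 4*j - 6*exp(2*j) - 6*exp(j)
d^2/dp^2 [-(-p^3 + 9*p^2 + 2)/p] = 2 - 4/p^3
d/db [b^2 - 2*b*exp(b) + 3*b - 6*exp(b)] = -2*b*exp(b) + 2*b - 8*exp(b) + 3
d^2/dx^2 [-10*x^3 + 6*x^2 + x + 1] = 12 - 60*x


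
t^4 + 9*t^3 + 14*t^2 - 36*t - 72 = (t - 2)*(t + 2)*(t + 3)*(t + 6)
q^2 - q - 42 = (q - 7)*(q + 6)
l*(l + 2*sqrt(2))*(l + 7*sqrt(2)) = l^3 + 9*sqrt(2)*l^2 + 28*l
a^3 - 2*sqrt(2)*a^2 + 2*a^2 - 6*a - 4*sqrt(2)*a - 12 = (a + 2)*(a - 3*sqrt(2))*(a + sqrt(2))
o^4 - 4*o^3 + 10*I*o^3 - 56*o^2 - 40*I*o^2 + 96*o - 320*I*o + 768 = (o - 8)*(o + 4)*(o + 4*I)*(o + 6*I)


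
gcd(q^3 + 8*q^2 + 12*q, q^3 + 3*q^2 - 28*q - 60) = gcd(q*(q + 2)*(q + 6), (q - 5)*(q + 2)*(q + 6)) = q^2 + 8*q + 12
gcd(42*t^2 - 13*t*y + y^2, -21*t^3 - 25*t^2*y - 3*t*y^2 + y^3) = -7*t + y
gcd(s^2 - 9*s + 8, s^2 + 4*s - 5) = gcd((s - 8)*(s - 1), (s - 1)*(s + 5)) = s - 1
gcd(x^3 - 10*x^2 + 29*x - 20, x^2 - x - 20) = x - 5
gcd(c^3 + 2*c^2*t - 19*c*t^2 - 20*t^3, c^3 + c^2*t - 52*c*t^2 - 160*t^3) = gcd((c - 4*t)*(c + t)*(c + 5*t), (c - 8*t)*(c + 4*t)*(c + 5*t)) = c + 5*t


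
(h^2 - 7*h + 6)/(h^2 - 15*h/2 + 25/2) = 2*(h^2 - 7*h + 6)/(2*h^2 - 15*h + 25)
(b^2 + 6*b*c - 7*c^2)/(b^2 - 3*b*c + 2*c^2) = (b + 7*c)/(b - 2*c)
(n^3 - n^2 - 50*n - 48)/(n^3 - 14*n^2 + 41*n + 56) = (n + 6)/(n - 7)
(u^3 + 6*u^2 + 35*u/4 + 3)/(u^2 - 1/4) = (2*u^2 + 11*u + 12)/(2*u - 1)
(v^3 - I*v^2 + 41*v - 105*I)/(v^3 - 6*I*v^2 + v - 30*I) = (v + 7*I)/(v + 2*I)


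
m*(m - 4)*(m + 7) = m^3 + 3*m^2 - 28*m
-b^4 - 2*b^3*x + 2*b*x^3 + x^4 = (-b + x)*(b + x)^3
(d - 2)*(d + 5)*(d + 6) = d^3 + 9*d^2 + 8*d - 60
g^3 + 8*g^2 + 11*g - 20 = (g - 1)*(g + 4)*(g + 5)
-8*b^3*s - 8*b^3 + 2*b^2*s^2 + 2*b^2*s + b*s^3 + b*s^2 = (-2*b + s)*(4*b + s)*(b*s + b)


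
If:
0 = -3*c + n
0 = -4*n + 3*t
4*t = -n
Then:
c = 0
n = 0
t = 0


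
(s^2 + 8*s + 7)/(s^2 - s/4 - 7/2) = 4*(s^2 + 8*s + 7)/(4*s^2 - s - 14)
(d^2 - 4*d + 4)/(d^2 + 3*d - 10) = (d - 2)/(d + 5)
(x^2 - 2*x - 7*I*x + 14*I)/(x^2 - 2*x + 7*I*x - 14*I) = (x - 7*I)/(x + 7*I)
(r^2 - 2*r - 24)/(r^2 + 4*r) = (r - 6)/r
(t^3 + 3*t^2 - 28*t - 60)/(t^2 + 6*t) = t - 3 - 10/t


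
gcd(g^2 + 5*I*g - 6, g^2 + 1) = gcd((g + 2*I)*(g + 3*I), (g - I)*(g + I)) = 1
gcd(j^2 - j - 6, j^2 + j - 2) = j + 2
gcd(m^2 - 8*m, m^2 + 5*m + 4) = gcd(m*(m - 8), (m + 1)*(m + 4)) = 1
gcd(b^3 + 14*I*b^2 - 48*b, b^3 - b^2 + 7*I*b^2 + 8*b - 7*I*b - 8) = b + 8*I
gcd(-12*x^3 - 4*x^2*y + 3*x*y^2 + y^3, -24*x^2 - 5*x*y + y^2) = 3*x + y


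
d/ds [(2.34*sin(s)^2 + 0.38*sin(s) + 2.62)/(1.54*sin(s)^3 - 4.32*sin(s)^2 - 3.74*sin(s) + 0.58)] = (-3.6036*sin(s)^4 - 1.1704*sin(s)^3 - 19.2144*sin(s)^2 + 25.3512*sin(s) + 10.0192)*cos(s)/(2.3716*sin(s)^6 - 13.3056*sin(s)^5 + 7.1432*sin(s)^4 + 34.1*sin(s)^3 + 8.9764*sin(s)^2 - 4.3384*sin(s) + 0.3364)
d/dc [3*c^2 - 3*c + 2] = 6*c - 3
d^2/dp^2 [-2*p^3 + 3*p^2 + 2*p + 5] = 6 - 12*p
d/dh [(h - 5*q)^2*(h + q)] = 3*(h - 5*q)*(h - q)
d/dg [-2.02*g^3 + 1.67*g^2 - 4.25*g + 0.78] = -6.06*g^2 + 3.34*g - 4.25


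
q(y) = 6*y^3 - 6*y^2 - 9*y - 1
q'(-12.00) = 2727.00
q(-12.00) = -11125.00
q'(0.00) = -9.00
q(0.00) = -1.00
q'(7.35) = 875.20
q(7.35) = 1991.11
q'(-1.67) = 61.24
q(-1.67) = -30.65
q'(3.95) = 224.44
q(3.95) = 239.61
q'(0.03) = -9.34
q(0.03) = -1.28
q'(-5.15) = 530.20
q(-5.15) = -933.33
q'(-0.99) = 20.52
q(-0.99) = -3.79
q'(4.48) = 298.51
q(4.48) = 377.75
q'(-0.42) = -0.78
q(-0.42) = 1.28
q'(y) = 18*y^2 - 12*y - 9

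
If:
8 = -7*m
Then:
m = -8/7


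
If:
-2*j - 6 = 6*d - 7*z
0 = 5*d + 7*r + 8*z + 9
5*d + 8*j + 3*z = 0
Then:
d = 31*z/19 - 24/19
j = 15/19 - 53*z/38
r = -307*z/133 - 51/133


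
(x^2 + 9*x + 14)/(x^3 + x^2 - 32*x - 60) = (x + 7)/(x^2 - x - 30)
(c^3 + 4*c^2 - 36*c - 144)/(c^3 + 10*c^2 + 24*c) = (c - 6)/c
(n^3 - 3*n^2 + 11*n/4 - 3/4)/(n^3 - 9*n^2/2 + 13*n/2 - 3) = (n - 1/2)/(n - 2)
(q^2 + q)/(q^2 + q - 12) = q*(q + 1)/(q^2 + q - 12)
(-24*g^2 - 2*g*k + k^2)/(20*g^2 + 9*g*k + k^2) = (-6*g + k)/(5*g + k)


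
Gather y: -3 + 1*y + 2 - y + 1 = 0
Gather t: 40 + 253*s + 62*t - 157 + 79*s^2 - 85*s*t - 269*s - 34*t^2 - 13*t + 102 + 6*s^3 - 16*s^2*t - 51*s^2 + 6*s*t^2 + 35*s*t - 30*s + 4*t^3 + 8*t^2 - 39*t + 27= 6*s^3 + 28*s^2 - 46*s + 4*t^3 + t^2*(6*s - 26) + t*(-16*s^2 - 50*s + 10) + 12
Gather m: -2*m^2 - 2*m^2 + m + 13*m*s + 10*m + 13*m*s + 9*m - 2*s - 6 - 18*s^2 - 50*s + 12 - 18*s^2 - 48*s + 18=-4*m^2 + m*(26*s + 20) - 36*s^2 - 100*s + 24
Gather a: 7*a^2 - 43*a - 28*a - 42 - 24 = 7*a^2 - 71*a - 66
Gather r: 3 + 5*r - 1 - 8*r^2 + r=-8*r^2 + 6*r + 2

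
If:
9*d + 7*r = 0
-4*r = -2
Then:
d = -7/18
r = 1/2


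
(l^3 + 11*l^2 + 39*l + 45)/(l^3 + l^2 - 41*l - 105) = (l + 3)/(l - 7)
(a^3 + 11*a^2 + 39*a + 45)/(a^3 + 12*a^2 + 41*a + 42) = (a^2 + 8*a + 15)/(a^2 + 9*a + 14)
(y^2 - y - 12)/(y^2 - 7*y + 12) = (y + 3)/(y - 3)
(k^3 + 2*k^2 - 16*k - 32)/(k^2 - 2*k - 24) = (k^2 - 2*k - 8)/(k - 6)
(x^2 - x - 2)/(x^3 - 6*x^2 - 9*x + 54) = (x^2 - x - 2)/(x^3 - 6*x^2 - 9*x + 54)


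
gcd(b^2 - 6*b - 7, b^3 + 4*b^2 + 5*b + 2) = b + 1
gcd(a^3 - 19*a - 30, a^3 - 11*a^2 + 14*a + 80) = a^2 - 3*a - 10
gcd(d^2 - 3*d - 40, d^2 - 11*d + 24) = d - 8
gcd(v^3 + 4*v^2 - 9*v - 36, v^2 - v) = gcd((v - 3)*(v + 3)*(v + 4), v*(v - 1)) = 1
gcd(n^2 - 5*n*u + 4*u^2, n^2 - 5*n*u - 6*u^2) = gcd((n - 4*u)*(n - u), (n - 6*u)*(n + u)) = 1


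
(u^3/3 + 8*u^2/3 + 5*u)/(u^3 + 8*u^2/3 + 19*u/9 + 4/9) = 3*u*(u^2 + 8*u + 15)/(9*u^3 + 24*u^2 + 19*u + 4)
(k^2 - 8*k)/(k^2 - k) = (k - 8)/(k - 1)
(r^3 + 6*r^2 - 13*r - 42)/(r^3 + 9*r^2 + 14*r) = (r - 3)/r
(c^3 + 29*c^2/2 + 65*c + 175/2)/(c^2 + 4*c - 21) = (2*c^2 + 15*c + 25)/(2*(c - 3))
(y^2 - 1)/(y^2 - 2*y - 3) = (y - 1)/(y - 3)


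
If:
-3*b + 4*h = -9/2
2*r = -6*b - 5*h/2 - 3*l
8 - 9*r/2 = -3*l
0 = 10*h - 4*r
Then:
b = 931/642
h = -4/107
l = -901/321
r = -10/107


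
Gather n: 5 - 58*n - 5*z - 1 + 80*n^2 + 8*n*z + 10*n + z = 80*n^2 + n*(8*z - 48) - 4*z + 4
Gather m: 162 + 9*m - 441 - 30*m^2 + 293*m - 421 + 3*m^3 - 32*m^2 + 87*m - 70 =3*m^3 - 62*m^2 + 389*m - 770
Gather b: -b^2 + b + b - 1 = -b^2 + 2*b - 1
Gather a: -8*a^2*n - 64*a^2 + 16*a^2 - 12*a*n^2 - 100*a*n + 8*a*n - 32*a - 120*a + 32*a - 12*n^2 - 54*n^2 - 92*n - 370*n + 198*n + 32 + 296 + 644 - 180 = a^2*(-8*n - 48) + a*(-12*n^2 - 92*n - 120) - 66*n^2 - 264*n + 792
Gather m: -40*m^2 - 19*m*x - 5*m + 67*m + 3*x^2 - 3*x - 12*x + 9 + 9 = -40*m^2 + m*(62 - 19*x) + 3*x^2 - 15*x + 18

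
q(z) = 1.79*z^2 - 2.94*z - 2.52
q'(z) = 3.58*z - 2.94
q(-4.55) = 47.91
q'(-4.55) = -19.23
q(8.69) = 107.11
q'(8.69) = 28.17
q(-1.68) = 7.47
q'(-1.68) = -8.95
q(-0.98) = 2.08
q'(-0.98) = -6.45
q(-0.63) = 0.04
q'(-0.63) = -5.20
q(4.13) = 15.87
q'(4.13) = 11.85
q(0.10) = -2.80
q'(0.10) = -2.58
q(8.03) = 89.29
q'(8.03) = 25.81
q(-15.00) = 444.33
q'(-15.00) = -56.64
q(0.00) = -2.52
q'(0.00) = -2.94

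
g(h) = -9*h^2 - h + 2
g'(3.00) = -55.00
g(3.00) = -82.00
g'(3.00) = -55.00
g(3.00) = -82.00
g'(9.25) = -167.50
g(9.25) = -777.31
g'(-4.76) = 84.68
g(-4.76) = -197.16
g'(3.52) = -64.36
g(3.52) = -113.03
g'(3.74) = -68.32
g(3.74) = -127.63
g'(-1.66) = 28.88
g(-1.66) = -21.14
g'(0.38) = -7.84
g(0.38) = 0.32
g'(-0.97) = 16.46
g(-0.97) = -5.50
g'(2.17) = -40.06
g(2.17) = -42.55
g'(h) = -18*h - 1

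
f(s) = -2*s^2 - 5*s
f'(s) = -4*s - 5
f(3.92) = -50.33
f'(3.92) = -20.68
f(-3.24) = -4.80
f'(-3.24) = 7.96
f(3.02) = -33.34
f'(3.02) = -17.08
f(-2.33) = 0.79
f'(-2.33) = 4.32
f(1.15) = -8.40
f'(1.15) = -9.60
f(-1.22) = 3.12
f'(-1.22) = -0.12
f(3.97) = -51.37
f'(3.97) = -20.88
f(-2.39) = 0.53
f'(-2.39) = 4.56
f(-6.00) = -42.00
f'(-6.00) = 19.00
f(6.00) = -102.00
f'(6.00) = -29.00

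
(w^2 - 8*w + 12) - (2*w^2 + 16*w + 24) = -w^2 - 24*w - 12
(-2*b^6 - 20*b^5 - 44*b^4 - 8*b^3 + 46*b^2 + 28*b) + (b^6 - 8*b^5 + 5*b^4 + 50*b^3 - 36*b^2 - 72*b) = -b^6 - 28*b^5 - 39*b^4 + 42*b^3 + 10*b^2 - 44*b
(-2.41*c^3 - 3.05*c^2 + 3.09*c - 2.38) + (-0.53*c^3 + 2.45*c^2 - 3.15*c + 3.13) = -2.94*c^3 - 0.6*c^2 - 0.0600000000000001*c + 0.75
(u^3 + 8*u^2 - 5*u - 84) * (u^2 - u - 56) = u^5 + 7*u^4 - 69*u^3 - 527*u^2 + 364*u + 4704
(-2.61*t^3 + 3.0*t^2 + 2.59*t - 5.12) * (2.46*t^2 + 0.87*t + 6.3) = -6.4206*t^5 + 5.1093*t^4 - 7.4616*t^3 + 8.5581*t^2 + 11.8626*t - 32.256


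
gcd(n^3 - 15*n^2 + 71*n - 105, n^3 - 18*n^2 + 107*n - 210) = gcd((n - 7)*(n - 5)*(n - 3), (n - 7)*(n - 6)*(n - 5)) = n^2 - 12*n + 35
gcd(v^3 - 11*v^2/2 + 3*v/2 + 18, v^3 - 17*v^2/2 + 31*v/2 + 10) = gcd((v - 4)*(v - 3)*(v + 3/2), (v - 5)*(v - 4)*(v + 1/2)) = v - 4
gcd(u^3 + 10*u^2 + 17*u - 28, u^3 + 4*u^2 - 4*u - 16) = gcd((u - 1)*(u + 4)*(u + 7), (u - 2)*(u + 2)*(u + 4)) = u + 4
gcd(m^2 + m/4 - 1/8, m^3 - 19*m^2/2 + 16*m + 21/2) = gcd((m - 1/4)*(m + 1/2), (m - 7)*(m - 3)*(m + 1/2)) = m + 1/2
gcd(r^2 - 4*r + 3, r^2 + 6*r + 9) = 1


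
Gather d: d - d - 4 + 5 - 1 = 0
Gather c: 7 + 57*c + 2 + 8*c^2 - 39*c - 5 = 8*c^2 + 18*c + 4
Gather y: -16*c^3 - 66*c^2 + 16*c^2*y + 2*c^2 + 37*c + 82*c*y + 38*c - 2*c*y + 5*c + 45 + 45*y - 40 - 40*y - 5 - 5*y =-16*c^3 - 64*c^2 + 80*c + y*(16*c^2 + 80*c)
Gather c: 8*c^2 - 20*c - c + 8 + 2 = 8*c^2 - 21*c + 10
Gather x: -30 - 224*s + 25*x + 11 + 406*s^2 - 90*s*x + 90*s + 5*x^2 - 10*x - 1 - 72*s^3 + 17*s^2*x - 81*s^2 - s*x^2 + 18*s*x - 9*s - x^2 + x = -72*s^3 + 325*s^2 - 143*s + x^2*(4 - s) + x*(17*s^2 - 72*s + 16) - 20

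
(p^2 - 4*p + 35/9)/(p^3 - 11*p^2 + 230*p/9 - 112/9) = (3*p - 5)/(3*p^2 - 26*p + 16)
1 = 1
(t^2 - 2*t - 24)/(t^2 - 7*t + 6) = (t + 4)/(t - 1)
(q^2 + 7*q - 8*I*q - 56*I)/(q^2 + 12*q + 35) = (q - 8*I)/(q + 5)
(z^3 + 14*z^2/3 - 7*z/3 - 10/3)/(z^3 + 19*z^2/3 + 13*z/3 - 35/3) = (3*z + 2)/(3*z + 7)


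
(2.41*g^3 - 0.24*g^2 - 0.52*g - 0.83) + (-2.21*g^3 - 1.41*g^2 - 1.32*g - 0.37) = 0.2*g^3 - 1.65*g^2 - 1.84*g - 1.2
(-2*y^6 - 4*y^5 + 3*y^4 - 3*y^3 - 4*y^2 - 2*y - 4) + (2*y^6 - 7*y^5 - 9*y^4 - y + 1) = -11*y^5 - 6*y^4 - 3*y^3 - 4*y^2 - 3*y - 3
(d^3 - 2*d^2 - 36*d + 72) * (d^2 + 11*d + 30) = d^5 + 9*d^4 - 28*d^3 - 384*d^2 - 288*d + 2160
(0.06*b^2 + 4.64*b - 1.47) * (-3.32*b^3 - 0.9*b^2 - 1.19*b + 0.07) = -0.1992*b^5 - 15.4588*b^4 + 0.633*b^3 - 4.1944*b^2 + 2.0741*b - 0.1029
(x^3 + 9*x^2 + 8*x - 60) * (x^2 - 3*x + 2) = x^5 + 6*x^4 - 17*x^3 - 66*x^2 + 196*x - 120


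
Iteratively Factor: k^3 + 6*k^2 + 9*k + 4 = (k + 1)*(k^2 + 5*k + 4) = (k + 1)*(k + 4)*(k + 1)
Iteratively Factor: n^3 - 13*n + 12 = (n - 3)*(n^2 + 3*n - 4) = (n - 3)*(n - 1)*(n + 4)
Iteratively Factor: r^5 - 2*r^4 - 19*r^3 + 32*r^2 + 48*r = (r - 4)*(r^4 + 2*r^3 - 11*r^2 - 12*r) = (r - 4)*(r - 3)*(r^3 + 5*r^2 + 4*r) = (r - 4)*(r - 3)*(r + 1)*(r^2 + 4*r) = r*(r - 4)*(r - 3)*(r + 1)*(r + 4)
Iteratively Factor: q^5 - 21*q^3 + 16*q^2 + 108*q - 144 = (q + 3)*(q^4 - 3*q^3 - 12*q^2 + 52*q - 48) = (q - 3)*(q + 3)*(q^3 - 12*q + 16) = (q - 3)*(q - 2)*(q + 3)*(q^2 + 2*q - 8) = (q - 3)*(q - 2)^2*(q + 3)*(q + 4)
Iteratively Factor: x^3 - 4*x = (x)*(x^2 - 4) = x*(x - 2)*(x + 2)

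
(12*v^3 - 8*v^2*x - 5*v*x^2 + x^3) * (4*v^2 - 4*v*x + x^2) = 48*v^5 - 80*v^4*x + 24*v^3*x^2 + 16*v^2*x^3 - 9*v*x^4 + x^5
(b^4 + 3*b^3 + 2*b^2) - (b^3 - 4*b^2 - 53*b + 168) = b^4 + 2*b^3 + 6*b^2 + 53*b - 168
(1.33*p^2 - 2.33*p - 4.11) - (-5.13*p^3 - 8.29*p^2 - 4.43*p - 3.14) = 5.13*p^3 + 9.62*p^2 + 2.1*p - 0.97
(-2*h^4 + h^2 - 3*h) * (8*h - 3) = -16*h^5 + 6*h^4 + 8*h^3 - 27*h^2 + 9*h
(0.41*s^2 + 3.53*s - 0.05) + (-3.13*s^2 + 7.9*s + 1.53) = -2.72*s^2 + 11.43*s + 1.48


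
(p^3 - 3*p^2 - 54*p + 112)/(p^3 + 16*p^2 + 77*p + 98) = (p^2 - 10*p + 16)/(p^2 + 9*p + 14)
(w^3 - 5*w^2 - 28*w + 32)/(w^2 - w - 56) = (w^2 + 3*w - 4)/(w + 7)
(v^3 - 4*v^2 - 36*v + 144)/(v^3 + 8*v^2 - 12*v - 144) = (v - 6)/(v + 6)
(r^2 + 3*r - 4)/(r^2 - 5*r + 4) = (r + 4)/(r - 4)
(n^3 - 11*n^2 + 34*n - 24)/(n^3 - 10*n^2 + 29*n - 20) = (n - 6)/(n - 5)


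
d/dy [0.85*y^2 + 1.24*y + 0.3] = 1.7*y + 1.24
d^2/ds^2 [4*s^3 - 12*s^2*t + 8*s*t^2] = 24*s - 24*t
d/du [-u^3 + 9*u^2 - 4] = 3*u*(6 - u)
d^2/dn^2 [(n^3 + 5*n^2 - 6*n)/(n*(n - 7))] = 156/(n^3 - 21*n^2 + 147*n - 343)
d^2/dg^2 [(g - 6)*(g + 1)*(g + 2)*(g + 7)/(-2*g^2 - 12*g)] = (-g^6 - 18*g^5 - 108*g^4 - 242*g^3 + 252*g^2 + 1512*g + 3024)/(g^3*(g^3 + 18*g^2 + 108*g + 216))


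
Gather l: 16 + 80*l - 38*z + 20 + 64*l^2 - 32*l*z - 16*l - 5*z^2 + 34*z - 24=64*l^2 + l*(64 - 32*z) - 5*z^2 - 4*z + 12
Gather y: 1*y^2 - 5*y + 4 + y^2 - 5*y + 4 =2*y^2 - 10*y + 8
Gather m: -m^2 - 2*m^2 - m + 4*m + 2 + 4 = -3*m^2 + 3*m + 6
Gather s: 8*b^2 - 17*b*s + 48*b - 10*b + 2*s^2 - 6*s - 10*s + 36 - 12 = 8*b^2 + 38*b + 2*s^2 + s*(-17*b - 16) + 24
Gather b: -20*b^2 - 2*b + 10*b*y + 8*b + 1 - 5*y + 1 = -20*b^2 + b*(10*y + 6) - 5*y + 2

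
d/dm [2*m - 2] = 2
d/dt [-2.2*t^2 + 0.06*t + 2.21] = 0.06 - 4.4*t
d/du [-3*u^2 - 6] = -6*u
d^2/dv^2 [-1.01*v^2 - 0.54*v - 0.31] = -2.02000000000000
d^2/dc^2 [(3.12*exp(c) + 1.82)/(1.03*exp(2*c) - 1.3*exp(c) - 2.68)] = (3.310008*exp(4*c) + 11.901032*exp(3*c) + 44.363748*exp(2*c) + 12.301432*exp(c) + 16.068208)*exp(c)/(1.092727*exp(6*c) - 4.13751*exp(5*c) - 3.307536*exp(4*c) + 19.33412*exp(3*c) + 8.606016*exp(2*c) - 28.01136*exp(c) - 19.248832)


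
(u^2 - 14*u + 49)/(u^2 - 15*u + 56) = (u - 7)/(u - 8)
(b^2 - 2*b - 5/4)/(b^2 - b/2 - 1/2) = (b - 5/2)/(b - 1)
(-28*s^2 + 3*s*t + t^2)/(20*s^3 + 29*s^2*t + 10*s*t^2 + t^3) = (-28*s^2 + 3*s*t + t^2)/(20*s^3 + 29*s^2*t + 10*s*t^2 + t^3)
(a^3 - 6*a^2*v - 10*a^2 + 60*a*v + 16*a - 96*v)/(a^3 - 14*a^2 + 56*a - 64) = (a - 6*v)/(a - 4)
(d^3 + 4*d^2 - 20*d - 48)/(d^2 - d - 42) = (d^2 - 2*d - 8)/(d - 7)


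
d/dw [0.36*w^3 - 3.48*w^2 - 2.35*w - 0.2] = 1.08*w^2 - 6.96*w - 2.35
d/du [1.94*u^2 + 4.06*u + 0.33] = 3.88*u + 4.06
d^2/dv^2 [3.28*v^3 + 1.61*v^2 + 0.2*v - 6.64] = 19.68*v + 3.22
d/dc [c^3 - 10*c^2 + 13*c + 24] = 3*c^2 - 20*c + 13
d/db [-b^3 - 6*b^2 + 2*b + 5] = -3*b^2 - 12*b + 2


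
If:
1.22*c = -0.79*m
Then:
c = -0.647540983606557*m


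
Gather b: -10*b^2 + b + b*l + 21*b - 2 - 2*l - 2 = -10*b^2 + b*(l + 22) - 2*l - 4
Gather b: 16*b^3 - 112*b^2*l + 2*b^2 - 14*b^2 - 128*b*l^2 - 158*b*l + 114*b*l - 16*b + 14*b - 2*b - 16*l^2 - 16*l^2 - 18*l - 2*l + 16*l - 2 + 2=16*b^3 + b^2*(-112*l - 12) + b*(-128*l^2 - 44*l - 4) - 32*l^2 - 4*l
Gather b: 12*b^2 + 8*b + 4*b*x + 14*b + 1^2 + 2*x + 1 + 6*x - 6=12*b^2 + b*(4*x + 22) + 8*x - 4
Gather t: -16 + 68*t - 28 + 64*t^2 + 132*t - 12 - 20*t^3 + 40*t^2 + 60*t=-20*t^3 + 104*t^2 + 260*t - 56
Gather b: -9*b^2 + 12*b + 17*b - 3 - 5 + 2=-9*b^2 + 29*b - 6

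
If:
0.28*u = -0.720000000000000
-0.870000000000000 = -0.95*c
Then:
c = 0.92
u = -2.57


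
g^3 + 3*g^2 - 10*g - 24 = (g - 3)*(g + 2)*(g + 4)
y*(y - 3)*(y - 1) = y^3 - 4*y^2 + 3*y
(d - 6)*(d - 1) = d^2 - 7*d + 6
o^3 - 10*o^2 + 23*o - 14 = (o - 7)*(o - 2)*(o - 1)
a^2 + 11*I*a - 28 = (a + 4*I)*(a + 7*I)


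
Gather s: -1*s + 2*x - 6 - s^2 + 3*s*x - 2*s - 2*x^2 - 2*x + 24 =-s^2 + s*(3*x - 3) - 2*x^2 + 18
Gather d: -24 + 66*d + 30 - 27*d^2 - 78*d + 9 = -27*d^2 - 12*d + 15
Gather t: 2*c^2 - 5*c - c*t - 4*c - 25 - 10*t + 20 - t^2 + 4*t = 2*c^2 - 9*c - t^2 + t*(-c - 6) - 5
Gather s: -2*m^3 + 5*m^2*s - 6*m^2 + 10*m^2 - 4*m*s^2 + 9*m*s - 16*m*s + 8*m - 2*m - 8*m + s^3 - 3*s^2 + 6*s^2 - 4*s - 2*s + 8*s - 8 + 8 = -2*m^3 + 4*m^2 - 2*m + s^3 + s^2*(3 - 4*m) + s*(5*m^2 - 7*m + 2)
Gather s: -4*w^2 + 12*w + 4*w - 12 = -4*w^2 + 16*w - 12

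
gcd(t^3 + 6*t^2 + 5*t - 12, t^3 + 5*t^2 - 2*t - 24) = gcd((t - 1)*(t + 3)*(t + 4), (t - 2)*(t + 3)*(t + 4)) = t^2 + 7*t + 12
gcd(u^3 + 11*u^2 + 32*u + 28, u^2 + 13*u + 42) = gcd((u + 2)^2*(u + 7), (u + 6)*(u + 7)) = u + 7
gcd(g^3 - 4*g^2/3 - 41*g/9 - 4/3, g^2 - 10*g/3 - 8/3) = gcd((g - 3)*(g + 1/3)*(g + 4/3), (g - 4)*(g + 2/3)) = 1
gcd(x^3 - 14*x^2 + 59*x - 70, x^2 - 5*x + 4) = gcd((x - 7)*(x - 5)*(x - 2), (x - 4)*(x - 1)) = 1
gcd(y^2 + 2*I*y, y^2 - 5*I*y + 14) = y + 2*I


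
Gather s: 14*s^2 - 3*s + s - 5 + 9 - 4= 14*s^2 - 2*s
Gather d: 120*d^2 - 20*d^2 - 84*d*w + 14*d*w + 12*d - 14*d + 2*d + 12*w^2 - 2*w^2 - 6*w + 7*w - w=100*d^2 - 70*d*w + 10*w^2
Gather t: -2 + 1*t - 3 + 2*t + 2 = 3*t - 3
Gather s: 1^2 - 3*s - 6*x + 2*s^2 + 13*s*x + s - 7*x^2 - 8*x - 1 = 2*s^2 + s*(13*x - 2) - 7*x^2 - 14*x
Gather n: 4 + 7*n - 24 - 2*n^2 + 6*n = -2*n^2 + 13*n - 20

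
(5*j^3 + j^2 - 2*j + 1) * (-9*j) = -45*j^4 - 9*j^3 + 18*j^2 - 9*j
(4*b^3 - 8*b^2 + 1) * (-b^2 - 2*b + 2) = -4*b^5 + 24*b^3 - 17*b^2 - 2*b + 2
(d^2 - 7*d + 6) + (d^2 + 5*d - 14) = 2*d^2 - 2*d - 8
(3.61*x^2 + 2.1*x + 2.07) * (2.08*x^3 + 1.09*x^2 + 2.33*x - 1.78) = 7.5088*x^5 + 8.3029*x^4 + 15.0059*x^3 + 0.7235*x^2 + 1.0851*x - 3.6846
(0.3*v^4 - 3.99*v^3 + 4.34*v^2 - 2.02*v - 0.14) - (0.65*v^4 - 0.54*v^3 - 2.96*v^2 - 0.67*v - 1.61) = -0.35*v^4 - 3.45*v^3 + 7.3*v^2 - 1.35*v + 1.47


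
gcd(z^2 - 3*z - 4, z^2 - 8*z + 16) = z - 4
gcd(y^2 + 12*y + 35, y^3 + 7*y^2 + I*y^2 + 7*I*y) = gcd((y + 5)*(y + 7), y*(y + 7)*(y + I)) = y + 7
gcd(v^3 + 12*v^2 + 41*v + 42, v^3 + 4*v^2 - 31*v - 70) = v^2 + 9*v + 14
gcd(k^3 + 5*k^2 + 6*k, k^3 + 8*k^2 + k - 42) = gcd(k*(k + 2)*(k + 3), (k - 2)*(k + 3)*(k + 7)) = k + 3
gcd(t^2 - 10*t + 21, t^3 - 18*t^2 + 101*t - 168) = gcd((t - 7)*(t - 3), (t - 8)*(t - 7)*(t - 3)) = t^2 - 10*t + 21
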